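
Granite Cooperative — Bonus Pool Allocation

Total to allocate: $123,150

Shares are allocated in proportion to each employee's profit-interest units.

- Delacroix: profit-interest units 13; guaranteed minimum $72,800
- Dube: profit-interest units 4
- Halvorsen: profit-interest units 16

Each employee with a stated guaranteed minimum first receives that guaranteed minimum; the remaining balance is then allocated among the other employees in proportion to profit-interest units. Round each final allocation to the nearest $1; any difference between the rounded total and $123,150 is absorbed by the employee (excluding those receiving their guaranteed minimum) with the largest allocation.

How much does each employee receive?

Fund the minimums — Delacroix $72,800. Balance $50,350.
Balance split over remaining profit-interest units 20: Dube 10,070.00 → $10,070; Halvorsen 40,280.00 → $40,280.

Delacroix: $72,800; Dube: $10,070; Halvorsen: $40,280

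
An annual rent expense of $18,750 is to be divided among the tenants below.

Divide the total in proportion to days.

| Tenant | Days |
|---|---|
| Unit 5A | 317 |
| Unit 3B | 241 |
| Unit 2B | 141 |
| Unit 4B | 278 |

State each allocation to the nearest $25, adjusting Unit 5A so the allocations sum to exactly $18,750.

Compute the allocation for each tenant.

Combined days = 977.
Raw shares: Unit 5A 317/977 × $18,750 = 6,083.67; Unit 3B 241/977 × $18,750 = 4,625.13; Unit 2B 141/977 × $18,750 = 2,705.99; Unit 4B 278/977 × $18,750 = 5,335.21.
Rounded to nearest $25: Unit 5A $6,075; Unit 3B $4,625; Unit 2B $2,700; Unit 4B $5,325. Sum = $18,725.
Difference $18,750 − $18,725 = +$25 applied to Unit 5A: Unit 5A becomes $6,100.

Unit 5A: $6,100 | Unit 3B: $4,625 | Unit 2B: $2,700 | Unit 4B: $5,325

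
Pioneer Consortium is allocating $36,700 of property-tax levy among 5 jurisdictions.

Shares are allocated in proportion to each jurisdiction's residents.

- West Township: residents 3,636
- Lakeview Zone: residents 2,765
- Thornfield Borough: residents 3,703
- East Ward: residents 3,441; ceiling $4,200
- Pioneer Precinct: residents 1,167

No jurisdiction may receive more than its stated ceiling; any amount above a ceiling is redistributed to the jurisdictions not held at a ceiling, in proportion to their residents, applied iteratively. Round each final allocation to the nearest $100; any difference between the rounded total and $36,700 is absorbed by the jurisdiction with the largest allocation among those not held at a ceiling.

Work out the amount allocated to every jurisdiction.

Total residents = 14,712.
Proportional shares (ignoring caps): West Township 9,070.23; Lakeview Zone 6,897.46; Thornfield Borough 9,237.36; East Ward 8,583.79; Pioneer Precinct 2,911.15.
Capped: East Ward ($4,200); remaining pool $32,500 reallocated over remaining residents 11,271.
Remaining shares: West Township 10,484.43 → $10,500; Lakeview Zone 7,972.90 → $8,000; Thornfield Borough 10,677.62 → $10,700; Pioneer Precinct 3,365.05 → $3,400.
Rounding difference −$100 applied to Thornfield Borough → $10,600.

West Township: $10,500 · Lakeview Zone: $8,000 · Thornfield Borough: $10,600 · East Ward: $4,200 · Pioneer Precinct: $3,400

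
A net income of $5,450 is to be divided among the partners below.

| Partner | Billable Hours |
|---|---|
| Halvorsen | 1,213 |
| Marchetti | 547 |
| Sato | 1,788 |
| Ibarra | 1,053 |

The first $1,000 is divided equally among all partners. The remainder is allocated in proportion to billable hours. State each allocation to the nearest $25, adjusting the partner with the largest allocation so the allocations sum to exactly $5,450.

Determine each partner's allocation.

Halvorsen: $1,425 | Marchetti: $775 | Sato: $1,975 | Ibarra: $1,275

First tranche $1,000 split equally: $250 each.
Remainder $4,450 by billable hours (total 4,601): Halvorsen 1,173.19 → $1,175; Marchetti 529.05 → $525; Sato 1,729.32 → $1,725; Ibarra 1,018.44 → $1,025.
Totals: Halvorsen $250 + $1,175 = $1,425; Marchetti $250 + $525 = $775; Sato $250 + $1,725 = $1,975; Ibarra $250 + $1,025 = $1,275.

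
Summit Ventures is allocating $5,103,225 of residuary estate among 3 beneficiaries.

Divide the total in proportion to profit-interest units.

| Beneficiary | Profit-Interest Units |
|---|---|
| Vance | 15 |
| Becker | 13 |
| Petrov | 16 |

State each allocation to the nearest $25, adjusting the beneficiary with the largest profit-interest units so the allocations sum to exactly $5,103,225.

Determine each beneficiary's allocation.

Vance: $1,739,725 | Becker: $1,507,775 | Petrov: $1,855,725

Profit-interest units total: 15 + 13 + 16 = 44.
Proportional shares: Vance 1,739,735.80; Becker 1,507,771.02; Petrov 1,855,718.18.
Rounded to nearest $25: Vance $1,739,725; Becker $1,507,775; Petrov $1,855,725. Sum = $5,103,225.
Sum already equals the total — no adjustment.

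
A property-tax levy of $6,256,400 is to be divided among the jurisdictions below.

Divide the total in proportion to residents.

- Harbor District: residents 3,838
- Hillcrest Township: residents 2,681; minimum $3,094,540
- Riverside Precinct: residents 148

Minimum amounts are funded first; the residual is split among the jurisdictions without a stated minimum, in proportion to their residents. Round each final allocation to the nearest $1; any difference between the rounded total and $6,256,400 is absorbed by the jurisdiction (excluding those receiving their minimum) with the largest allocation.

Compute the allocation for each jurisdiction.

Minimums first: Hillcrest Township $3,094,540. Balance $3,161,860.
Balance split over remaining residents 3,986: Harbor District 3,044,460.28 → $3,044,460; Riverside Precinct 117,399.72 → $117,400.

Harbor District: $3,044,460 | Hillcrest Township: $3,094,540 | Riverside Precinct: $117,400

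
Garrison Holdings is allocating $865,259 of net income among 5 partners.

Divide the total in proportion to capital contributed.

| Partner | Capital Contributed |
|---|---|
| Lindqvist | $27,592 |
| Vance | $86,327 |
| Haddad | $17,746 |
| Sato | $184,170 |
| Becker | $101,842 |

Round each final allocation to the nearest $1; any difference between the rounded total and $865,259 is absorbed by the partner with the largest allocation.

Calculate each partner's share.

Capital contributed total: 417,677.
Proportional shares: Lindqvist 27,592/417,677 × $865,259 = 57,159.54; Vance 86,327/417,677 × $865,259 = 178,834.87; Haddad 17,746/417,677 × $865,259 = 36,762.58; Sato 184,170/417,677 × $865,259 = 381,526.28; Becker 101,842/417,677 × $865,259 = 210,975.72.
After rounding ($1): Lindqvist $57,160; Vance $178,835; Haddad $36,763; Sato $381,526; Becker $210,976. Sum = $865,260.
Difference $865,259 − $865,260 = −$1 applied to largest allocation (Sato): Sato becomes $381,525.

Lindqvist: $57,160 | Vance: $178,835 | Haddad: $36,763 | Sato: $381,525 | Becker: $210,976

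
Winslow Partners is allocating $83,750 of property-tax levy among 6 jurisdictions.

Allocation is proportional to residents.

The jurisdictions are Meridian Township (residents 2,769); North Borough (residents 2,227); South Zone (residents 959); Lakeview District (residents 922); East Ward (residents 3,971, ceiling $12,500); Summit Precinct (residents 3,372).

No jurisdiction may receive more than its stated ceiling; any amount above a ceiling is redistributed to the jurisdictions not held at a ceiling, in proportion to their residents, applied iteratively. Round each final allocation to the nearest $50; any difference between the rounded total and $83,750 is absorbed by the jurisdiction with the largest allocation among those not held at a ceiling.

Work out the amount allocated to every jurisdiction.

Residents total: 14,220.
Pro-rata shares before constraints: Meridian Township 16,308.28; North Borough 13,116.12; South Zone 5,648.12; Lakeview District 5,430.20; East Ward 23,387.57; Summit Precinct 19,859.70.
Held at cap: East Ward ($12,500); balance $71,250 reallocated over remaining residents 10,249.
Remaining shares: Meridian Township 19,249.80 → $19,250; North Borough 15,481.88 → $15,500; South Zone 6,666.87 → $6,650; Lakeview District 6,409.65 → $6,400; Summit Precinct 23,441.80 → $23,450.

Meridian Township: $19,250 | North Borough: $15,500 | South Zone: $6,650 | Lakeview District: $6,400 | East Ward: $12,500 | Summit Precinct: $23,450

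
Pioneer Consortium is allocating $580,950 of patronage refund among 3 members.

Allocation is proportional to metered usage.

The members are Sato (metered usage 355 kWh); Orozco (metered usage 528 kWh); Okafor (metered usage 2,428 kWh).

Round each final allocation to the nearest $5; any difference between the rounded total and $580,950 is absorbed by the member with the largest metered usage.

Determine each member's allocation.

Sato: $62,290; Orozco: $92,645; Okafor: $426,015

Metered usage total: 355 + 528 + 2,428 = 3,311.
Raw shares: Sato 62,288.51; Orozco 92,643.19; Okafor 426,018.30.
At nearest $5: Sato $62,290; Orozco $92,645; Okafor $426,020. Sum = $580,955.
Difference $580,950 − $580,955 = −$5 applied to largest metered usage (Okafor): Okafor becomes $426,015.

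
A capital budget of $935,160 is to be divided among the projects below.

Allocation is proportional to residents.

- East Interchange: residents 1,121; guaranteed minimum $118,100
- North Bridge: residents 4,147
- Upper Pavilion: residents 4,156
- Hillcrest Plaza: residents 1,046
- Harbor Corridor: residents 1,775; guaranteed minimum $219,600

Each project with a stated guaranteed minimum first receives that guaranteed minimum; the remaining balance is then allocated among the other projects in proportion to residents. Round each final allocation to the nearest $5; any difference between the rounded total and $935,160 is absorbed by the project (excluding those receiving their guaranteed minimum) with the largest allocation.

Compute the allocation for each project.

East Interchange: $118,100; North Bridge: $265,020; Upper Pavilion: $265,595; Hillcrest Plaza: $66,845; Harbor Corridor: $219,600

Guaranteed amounts: East Interchange $118,100; Harbor Corridor $219,600. Remaining pool $597,460.
Remaining pool split over remaining residents 9,349: North Bridge 265,019.43 → $265,020; Upper Pavilion 265,594.58 → $265,595; Hillcrest Plaza 66,845.99 → $66,845.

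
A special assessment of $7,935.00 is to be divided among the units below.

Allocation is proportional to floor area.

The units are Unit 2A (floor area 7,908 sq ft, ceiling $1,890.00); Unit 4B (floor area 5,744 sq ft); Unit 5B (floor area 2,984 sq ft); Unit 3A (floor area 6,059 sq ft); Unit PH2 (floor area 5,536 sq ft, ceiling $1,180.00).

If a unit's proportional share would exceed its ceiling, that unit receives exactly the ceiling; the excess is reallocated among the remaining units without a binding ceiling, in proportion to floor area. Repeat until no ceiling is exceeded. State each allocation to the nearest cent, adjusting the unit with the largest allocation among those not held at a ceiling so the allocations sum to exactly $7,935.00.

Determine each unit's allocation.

Floor area total: 28,231.
Unconstrained shares: Unit 2A 2,222.7332; Unit 4B 1,614.4890; Unit 5B 838.7248; Unit 3A 1,703.0273; Unit PH2 1,556.0256.
Capped: Unit 2A ($1,890.00), Unit PH2 ($1,180.00); remaining pool $4,865.00 reallocated over remaining floor area 14,787.
Redistributed shares: Unit 4B 1,889.8059 → $1,889.81; Unit 5B 981.7515 → $981.75; Unit 3A 1,993.4426 → $1,993.44.

Unit 2A: $1,890.00 · Unit 4B: $1,889.81 · Unit 5B: $981.75 · Unit 3A: $1,993.44 · Unit PH2: $1,180.00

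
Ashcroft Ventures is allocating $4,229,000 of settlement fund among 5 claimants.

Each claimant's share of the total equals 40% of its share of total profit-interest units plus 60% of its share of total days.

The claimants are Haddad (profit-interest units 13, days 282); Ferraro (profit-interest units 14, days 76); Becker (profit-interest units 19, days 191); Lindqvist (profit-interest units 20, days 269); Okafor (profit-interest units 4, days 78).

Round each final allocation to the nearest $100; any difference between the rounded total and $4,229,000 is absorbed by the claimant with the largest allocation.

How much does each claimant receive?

Profit-interest units total 70; days total 896.
Composite weights (40% profit-interest units + 60% days): Haddad 0.2631; Ferraro 0.1309; Becker 0.2365; Lindqvist 0.2944; Okafor 0.0751.
Unrounded shares: Haddad 1,112,755.62; Ferraro 553,545.89; Becker 1,000,045.22; Lindqvist 1,245,100.67; Okafor 317,552.59.
After rounding ($100): Haddad $1,112,800; Ferraro $553,500; Becker $1,000,000; Lindqvist $1,245,100; Okafor $317,600. Sum = $4,229,000.
Sum already equals the total — no adjustment.

Haddad: $1,112,800; Ferraro: $553,500; Becker: $1,000,000; Lindqvist: $1,245,100; Okafor: $317,600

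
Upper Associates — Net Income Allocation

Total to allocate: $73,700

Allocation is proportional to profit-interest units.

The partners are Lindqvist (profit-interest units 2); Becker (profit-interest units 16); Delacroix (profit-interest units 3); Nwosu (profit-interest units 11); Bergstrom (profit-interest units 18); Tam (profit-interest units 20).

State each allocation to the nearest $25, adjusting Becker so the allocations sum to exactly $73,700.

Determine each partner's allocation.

Total profit-interest units = 70.
Raw shares: Lindqvist 2/70 × $73,700 = 2,105.71; Becker 16/70 × $73,700 = 16,845.71; Delacroix 3/70 × $73,700 = 3,158.57; Nwosu 11/70 × $73,700 = 11,581.43; Bergstrom 18/70 × $73,700 = 18,951.43; Tam 20/70 × $73,700 = 21,057.14.
At nearest $25: Lindqvist $2,100; Becker $16,850; Delacroix $3,150; Nwosu $11,575; Bergstrom $18,950; Tam $21,050. Sum = $73,675.
Difference $73,700 − $73,675 = +$25 applied to Becker: Becker becomes $16,875.

Lindqvist: $2,100 | Becker: $16,875 | Delacroix: $3,150 | Nwosu: $11,575 | Bergstrom: $18,950 | Tam: $21,050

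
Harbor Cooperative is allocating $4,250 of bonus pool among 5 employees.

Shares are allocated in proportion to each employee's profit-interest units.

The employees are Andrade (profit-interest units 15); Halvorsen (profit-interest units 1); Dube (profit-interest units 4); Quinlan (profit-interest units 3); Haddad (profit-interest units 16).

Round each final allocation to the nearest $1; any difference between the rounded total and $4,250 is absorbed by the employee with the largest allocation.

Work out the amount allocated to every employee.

Combined profit-interest units = 39.
Proportional shares: Andrade 15/39 × $4,250 = 1,634.62; Halvorsen 1/39 × $4,250 = 108.97; Dube 4/39 × $4,250 = 435.90; Quinlan 3/39 × $4,250 = 326.92; Haddad 16/39 × $4,250 = 1,743.59.
Rounded to nearest $1: Andrade $1,635; Halvorsen $109; Dube $436; Quinlan $327; Haddad $1,744. Sum = $4,251.
Difference $4,250 − $4,251 = −$1 applied to largest allocation (Haddad): Haddad becomes $1,743.

Andrade: $1,635 · Halvorsen: $109 · Dube: $436 · Quinlan: $327 · Haddad: $1,743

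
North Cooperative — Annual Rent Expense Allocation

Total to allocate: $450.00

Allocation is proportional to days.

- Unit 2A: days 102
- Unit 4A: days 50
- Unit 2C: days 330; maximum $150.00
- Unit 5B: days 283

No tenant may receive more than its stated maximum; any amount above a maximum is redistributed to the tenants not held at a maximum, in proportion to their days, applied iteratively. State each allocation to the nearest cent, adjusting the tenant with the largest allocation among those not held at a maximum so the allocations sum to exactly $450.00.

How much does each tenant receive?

Days total: 765.
Pro-rata shares before constraints: Unit 2A 60.0000; Unit 4A 29.4118; Unit 2C 194.1176; Unit 5B 166.4706.
Cap binds for Unit 2C ($150.00); balance $300.00 reallocated over remaining days 435.
Redistributed shares: Unit 2A 70.3448 → $70.34; Unit 4A 34.4828 → $34.48; Unit 5B 195.1724 → $195.17.
Rounding difference +$0.01 applied to Unit 5B → $195.18.

Unit 2A: $70.34; Unit 4A: $34.48; Unit 2C: $150.00; Unit 5B: $195.18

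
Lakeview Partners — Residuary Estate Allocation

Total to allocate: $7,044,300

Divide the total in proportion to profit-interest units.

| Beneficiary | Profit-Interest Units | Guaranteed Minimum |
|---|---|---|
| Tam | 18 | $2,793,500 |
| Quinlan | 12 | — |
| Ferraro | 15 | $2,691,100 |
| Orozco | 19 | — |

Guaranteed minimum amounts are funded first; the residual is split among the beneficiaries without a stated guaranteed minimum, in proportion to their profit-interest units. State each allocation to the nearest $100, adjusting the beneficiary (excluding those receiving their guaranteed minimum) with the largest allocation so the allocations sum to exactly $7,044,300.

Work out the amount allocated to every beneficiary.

Guaranteed amounts: Tam $2,793,500; Ferraro $2,691,100. Remaining pool $1,559,700.
Remaining pool split over remaining profit-interest units 31: Quinlan 603,754.84 → $603,800; Orozco 955,945.16 → $955,900.

Tam: $2,793,500 · Quinlan: $603,800 · Ferraro: $2,691,100 · Orozco: $955,900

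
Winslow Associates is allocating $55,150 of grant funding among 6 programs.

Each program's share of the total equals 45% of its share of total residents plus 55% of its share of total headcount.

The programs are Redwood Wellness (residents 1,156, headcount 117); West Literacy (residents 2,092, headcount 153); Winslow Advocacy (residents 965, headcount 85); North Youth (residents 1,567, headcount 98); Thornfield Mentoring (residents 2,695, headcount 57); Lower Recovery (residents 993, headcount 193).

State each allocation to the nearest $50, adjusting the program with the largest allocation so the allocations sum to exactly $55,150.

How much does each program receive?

Totals — residents 9,468, headcount 703.
Composite weights (45% residents + 55% headcount): Redwood Wellness 0.1465; West Literacy 0.2191; Winslow Advocacy 0.1124; North Youth 0.1511; Thornfield Mentoring 0.1727; Lower Recovery 0.1982.
Pro-rata amounts: Redwood Wellness 8,078.33; West Literacy 12,085.07; Winslow Advocacy 6,196.97; North Youth 8,335.84; Thornfield Mentoring 9,523.52; Lower Recovery 10,930.26.
After rounding ($50): Redwood Wellness $8,100; West Literacy $12,100; Winslow Advocacy $6,200; North Youth $8,350; Thornfield Mentoring $9,500; Lower Recovery $10,950. Sum = $55,200.
Difference $55,150 − $55,200 = −$50 applied to largest allocation (West Literacy): West Literacy becomes $12,050.

Redwood Wellness: $8,100; West Literacy: $12,050; Winslow Advocacy: $6,200; North Youth: $8,350; Thornfield Mentoring: $9,500; Lower Recovery: $10,950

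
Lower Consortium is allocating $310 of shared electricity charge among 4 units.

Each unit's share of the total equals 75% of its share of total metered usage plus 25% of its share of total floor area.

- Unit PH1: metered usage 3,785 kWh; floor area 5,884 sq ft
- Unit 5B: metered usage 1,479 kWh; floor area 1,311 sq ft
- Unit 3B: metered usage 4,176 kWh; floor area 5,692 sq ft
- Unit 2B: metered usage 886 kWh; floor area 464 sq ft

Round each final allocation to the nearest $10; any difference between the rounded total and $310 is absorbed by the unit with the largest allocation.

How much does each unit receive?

Unit PH1: $120 · Unit 5B: $40 · Unit 3B: $130 · Unit 2B: $20

Totals — metered usage 10,326, floor area 13,351.
Composite weights (75% metered usage + 25% floor area): Unit PH1 0.3851; Unit 5B 0.1320; Unit 3B 0.4099; Unit 2B 0.0730.
Raw shares: Unit PH1 119.38; Unit 5B 40.91; Unit 3B 127.07; Unit 2B 22.64.
Rounded to nearest $10: Unit PH1 $120; Unit 5B $40; Unit 3B $130; Unit 2B $20. Sum = $310.
Rounded total matches; no reconciliation needed.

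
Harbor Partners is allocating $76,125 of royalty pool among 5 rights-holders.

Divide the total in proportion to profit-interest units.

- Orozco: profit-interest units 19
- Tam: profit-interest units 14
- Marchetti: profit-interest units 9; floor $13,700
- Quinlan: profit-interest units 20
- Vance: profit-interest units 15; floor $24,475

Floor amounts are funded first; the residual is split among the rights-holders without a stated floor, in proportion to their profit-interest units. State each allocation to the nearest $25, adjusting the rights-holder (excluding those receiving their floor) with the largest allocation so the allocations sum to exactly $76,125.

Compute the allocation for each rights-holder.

Guaranteed amounts: Marchetti $13,700; Vance $24,475. Residual $37,950.
Residual split over remaining profit-interest units 53: Orozco 13,604.72 → $13,600; Tam 10,024.53 → $10,025; Quinlan 14,320.75 → $14,325.

Orozco: $13,600; Tam: $10,025; Marchetti: $13,700; Quinlan: $14,325; Vance: $24,475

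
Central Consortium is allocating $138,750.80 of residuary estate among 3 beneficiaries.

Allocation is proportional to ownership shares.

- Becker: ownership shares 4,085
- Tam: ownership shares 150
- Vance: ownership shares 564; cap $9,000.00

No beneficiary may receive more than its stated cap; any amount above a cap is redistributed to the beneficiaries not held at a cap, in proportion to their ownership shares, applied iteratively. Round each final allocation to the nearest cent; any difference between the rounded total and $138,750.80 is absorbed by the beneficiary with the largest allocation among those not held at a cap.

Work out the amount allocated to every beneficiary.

Becker: $125,155.14 · Tam: $4,595.66 · Vance: $9,000.00

Combined ownership shares = 4,799.
Pro-rata shares before constraints: Becker 118,107.3178; Tam 4,336.8660; Vance 16,306.6162.
Held at cap: Vance ($9,000.00); balance $129,750.80 reallocated over remaining ownership shares 4,235.
Shares after redistribution: Becker 125,155.1400 → $125,155.14; Tam 4,595.6600 → $4,595.66.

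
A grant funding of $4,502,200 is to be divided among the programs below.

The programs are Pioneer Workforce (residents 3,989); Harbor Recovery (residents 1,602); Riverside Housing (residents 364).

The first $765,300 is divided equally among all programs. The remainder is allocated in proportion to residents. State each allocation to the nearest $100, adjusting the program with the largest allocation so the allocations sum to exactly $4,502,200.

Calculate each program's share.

$765,300 shared equally gives $255,100 per program.
Remainder $3,736,900 by residents (total 5,955): Pioneer Workforce 2,503,189.61 → $2,503,200; Harbor Recovery 1,005,291.99 → $1,005,300; Riverside Housing 228,418.40 → $228,400.
Totals: Pioneer Workforce $255,100 + $2,503,200 = $2,758,300; Harbor Recovery $255,100 + $1,005,300 = $1,260,400; Riverside Housing $255,100 + $228,400 = $483,500.

Pioneer Workforce: $2,758,300 · Harbor Recovery: $1,260,400 · Riverside Housing: $483,500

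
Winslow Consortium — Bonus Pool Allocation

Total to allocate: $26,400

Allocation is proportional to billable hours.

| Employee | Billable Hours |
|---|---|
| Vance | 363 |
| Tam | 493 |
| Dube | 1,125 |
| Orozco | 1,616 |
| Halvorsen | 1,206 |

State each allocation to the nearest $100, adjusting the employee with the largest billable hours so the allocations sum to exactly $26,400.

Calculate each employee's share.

Vance: $2,000 | Tam: $2,700 | Dube: $6,200 | Orozco: $8,900 | Halvorsen: $6,600

Total billable hours = 363 + 493 + 1,125 + 1,616 + 1,206 = 4,803.
Unrounded shares: Vance 1,995.25; Tam 2,709.81; Dube 6,183.64; Orozco 8,882.45; Halvorsen 6,628.86.
After rounding ($100): Vance $2,000; Tam $2,700; Dube $6,200; Orozco $8,900; Halvorsen $6,600. Sum = $26,400.
No rounding difference to absorb.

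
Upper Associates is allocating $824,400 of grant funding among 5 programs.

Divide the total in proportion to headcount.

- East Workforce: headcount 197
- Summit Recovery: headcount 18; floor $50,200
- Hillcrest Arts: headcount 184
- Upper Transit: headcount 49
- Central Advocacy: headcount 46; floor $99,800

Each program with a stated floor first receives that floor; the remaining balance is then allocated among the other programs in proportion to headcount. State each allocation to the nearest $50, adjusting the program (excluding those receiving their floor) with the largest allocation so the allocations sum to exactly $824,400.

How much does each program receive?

Fund the minimums — Summit Recovery $50,200; Central Advocacy $99,800. Remaining pool $674,400.
Remaining pool split over remaining headcount 430: East Workforce 308,969.30 → $308,950; Hillcrest Arts 288,580.47 → $288,600; Upper Transit 76,850.23 → $76,850.

East Workforce: $308,950 · Summit Recovery: $50,200 · Hillcrest Arts: $288,600 · Upper Transit: $76,850 · Central Advocacy: $99,800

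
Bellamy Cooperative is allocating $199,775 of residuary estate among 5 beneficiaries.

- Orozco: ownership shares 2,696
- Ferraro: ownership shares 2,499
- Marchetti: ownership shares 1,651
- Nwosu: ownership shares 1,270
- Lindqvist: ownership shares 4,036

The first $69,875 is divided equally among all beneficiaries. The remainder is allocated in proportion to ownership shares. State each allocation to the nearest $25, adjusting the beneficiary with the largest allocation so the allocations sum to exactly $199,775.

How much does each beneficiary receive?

First tranche $69,875 split equally: $13,975 each.
Remainder $129,900 by ownership shares (total 12,152): Orozco 28,819.16 → $28,825; Ferraro 26,713.31 → $26,725; Marchetti 17,648.53 → $17,650; Nwosu 13,575.79 → $13,575; Lindqvist 43,143.22 → $43,150.
Rounding difference −$25 on remainder applied to Lindqvist.
Totals: Orozco $13,975 + $28,825 = $42,800; Ferraro $13,975 + $26,725 = $40,700; Marchetti $13,975 + $17,650 = $31,625; Nwosu $13,975 + $13,575 = $27,550; Lindqvist $13,975 + $43,125 = $57,100.

Orozco: $42,800 | Ferraro: $40,700 | Marchetti: $31,625 | Nwosu: $27,550 | Lindqvist: $57,100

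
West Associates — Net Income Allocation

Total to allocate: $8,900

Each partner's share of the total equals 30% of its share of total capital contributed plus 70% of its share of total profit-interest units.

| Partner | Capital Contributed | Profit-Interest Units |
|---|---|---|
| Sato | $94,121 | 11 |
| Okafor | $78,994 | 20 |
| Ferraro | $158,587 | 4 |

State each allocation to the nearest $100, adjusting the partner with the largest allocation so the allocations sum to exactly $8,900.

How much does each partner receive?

Sato: $2,700 | Okafor: $4,200 | Ferraro: $2,000

Capital contributed total 331,702; profit-interest units total 35.
Blended shares (30% capital contributed + 70% profit-interest units): Sato 0.3051; Okafor 0.4714; Ferraro 0.2234.
Unrounded shares: Sato 2,715.62; Okafor 4,195.85; Ferraro 1,988.53.
Rounded to nearest $100: Sato $2,700; Okafor $4,200; Ferraro $2,000. Sum = $8,900.
Rounded total matches; no reconciliation needed.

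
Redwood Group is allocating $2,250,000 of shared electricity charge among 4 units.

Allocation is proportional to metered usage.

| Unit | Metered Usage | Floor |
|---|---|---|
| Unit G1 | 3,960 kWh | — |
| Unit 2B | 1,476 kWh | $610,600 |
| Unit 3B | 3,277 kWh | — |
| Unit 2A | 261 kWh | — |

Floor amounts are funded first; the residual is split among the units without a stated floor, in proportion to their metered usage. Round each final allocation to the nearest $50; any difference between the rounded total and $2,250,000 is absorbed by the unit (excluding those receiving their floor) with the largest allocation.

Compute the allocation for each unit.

Minimums first: Unit 2B $610,600. Residual $1,639,400.
Residual split over remaining metered usage 7,498: Unit G1 865,834.09 → $865,850; Unit 3B 716,499.57 → $716,500; Unit 2A 57,066.34 → $57,050.

Unit G1: $865,850 · Unit 2B: $610,600 · Unit 3B: $716,500 · Unit 2A: $57,050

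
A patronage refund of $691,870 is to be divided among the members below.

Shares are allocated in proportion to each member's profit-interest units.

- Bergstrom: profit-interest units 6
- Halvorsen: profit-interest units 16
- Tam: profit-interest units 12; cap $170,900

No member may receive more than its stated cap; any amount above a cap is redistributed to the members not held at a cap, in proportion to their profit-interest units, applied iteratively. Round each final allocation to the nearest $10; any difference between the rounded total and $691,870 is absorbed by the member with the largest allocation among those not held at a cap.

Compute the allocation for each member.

Bergstrom: $142,080; Halvorsen: $378,890; Tam: $170,900

Profit-interest units total: 34.
Pro-rata shares before constraints: Bergstrom 122,094.71; Halvorsen 325,585.88; Tam 244,189.41.
Held at cap: Tam ($170,900); residual $520,970 reallocated over remaining profit-interest units 22.
Redistributed shares: Bergstrom 142,082.73 → $142,080; Halvorsen 378,887.27 → $378,890.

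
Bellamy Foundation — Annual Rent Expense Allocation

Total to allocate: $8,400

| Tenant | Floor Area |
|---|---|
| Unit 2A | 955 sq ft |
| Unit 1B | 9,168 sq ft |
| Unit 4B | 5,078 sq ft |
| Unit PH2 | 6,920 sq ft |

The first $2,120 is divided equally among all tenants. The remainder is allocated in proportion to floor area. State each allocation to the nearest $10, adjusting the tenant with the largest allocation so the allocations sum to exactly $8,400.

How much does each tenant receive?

Unit 2A: $800 · Unit 1B: $3,140 · Unit 4B: $1,970 · Unit PH2: $2,490

$2,120 shared equally gives $530 per tenant.
Remainder $6,280 by floor area (total 22,121): Unit 2A 271.12 → $270; Unit 1B 2,602.73 → $2,600; Unit 4B 1,441.61 → $1,440; Unit PH2 1,964.54 → $1,960.
Rounding difference +$10 on remainder applied to Unit 1B.
Totals: Unit 2A $530 + $270 = $800; Unit 1B $530 + $2,610 = $3,140; Unit 4B $530 + $1,440 = $1,970; Unit PH2 $530 + $1,960 = $2,490.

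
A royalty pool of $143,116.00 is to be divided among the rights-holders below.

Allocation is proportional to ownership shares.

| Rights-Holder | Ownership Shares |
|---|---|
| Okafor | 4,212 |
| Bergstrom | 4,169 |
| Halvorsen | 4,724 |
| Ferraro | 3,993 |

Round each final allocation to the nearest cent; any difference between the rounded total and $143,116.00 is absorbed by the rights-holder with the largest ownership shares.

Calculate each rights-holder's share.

Okafor: $35,255.85 | Bergstrom: $34,895.93 | Halvorsen: $39,541.47 | Ferraro: $33,422.75

Ownership shares total: 4,212 + 4,169 + 4,724 + 3,993 = 17,098.
Raw shares: Okafor 35,255.8540; Bergstrom 34,895.9296; Halvorsen 39,541.4659; Ferraro 33,422.7505.
After rounding (cent): Okafor $35,255.85; Bergstrom $34,895.93; Halvorsen $39,541.47; Ferraro $33,422.75. Sum = $143,116.00.
Rounded total matches; no reconciliation needed.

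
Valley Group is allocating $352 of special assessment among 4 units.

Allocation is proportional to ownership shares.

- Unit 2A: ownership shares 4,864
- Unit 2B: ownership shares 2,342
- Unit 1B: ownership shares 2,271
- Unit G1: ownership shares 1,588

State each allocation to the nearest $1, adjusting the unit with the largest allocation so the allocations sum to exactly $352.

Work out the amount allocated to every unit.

Combined ownership shares = 11,065.
Raw shares: Unit 2A 4,864/11,065 × $352 = 154.73; Unit 2B 2,342/11,065 × $352 = 74.504; Unit 1B 2,271/11,065 × $352 = 72.25; Unit G1 1,588/11,065 × $352 = 50.52.
Rounded to nearest $1: Unit 2A $155; Unit 2B $75; Unit 1B $72; Unit G1 $51. Sum = $353.
Difference $352 − $353 = −$1 applied to largest allocation (Unit 2A): Unit 2A becomes $154.

Unit 2A: $154 | Unit 2B: $75 | Unit 1B: $72 | Unit G1: $51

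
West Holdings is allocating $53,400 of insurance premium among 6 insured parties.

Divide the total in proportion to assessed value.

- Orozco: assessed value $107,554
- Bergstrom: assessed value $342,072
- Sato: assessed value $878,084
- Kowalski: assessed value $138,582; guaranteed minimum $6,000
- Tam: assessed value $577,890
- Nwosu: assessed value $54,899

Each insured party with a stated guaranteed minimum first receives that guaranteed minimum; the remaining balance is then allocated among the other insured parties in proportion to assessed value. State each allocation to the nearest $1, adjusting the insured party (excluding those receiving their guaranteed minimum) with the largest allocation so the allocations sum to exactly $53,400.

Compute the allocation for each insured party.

Minimums first: Kowalski $6,000. Balance $47,400.
Balance split over remaining assessed value 1,960,499: Orozco 2,600.39 → $2,600; Bergstrom 8,270.45 → $8,270; Sato 21,229.89 → $21,230; Tam 13,971.95 → $13,972; Nwosu 1,327.32 → $1,327.
Rounding difference +$1 applied to Sato → $21,231.

Orozco: $2,600; Bergstrom: $8,270; Sato: $21,231; Kowalski: $6,000; Tam: $13,972; Nwosu: $1,327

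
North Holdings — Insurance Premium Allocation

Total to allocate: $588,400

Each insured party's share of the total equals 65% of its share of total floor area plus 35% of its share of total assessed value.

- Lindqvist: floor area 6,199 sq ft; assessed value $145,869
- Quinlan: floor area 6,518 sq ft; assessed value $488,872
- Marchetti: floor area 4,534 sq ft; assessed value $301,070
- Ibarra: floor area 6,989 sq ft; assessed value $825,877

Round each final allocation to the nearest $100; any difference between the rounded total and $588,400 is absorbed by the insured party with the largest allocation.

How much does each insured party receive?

Lindqvist: $114,900 | Quinlan: $160,000 | Marchetti: $106,700 | Ibarra: $206,800

Totals — floor area 24,240, assessed value 1,761,688.
Combined weights (65% floor area + 35% assessed value): Lindqvist 0.1952; Quinlan 0.2719; Marchetti 0.1814; Ibarra 0.3515.
Unrounded shares: Lindqvist 114,860.13; Quinlan 159,990.12; Marchetti 106,732.55; Ibarra 206,817.21.
After rounding ($100): Lindqvist $114,900; Quinlan $160,000; Marchetti $106,700; Ibarra $206,800. Sum = $588,400.
Sum already equals the total — no adjustment.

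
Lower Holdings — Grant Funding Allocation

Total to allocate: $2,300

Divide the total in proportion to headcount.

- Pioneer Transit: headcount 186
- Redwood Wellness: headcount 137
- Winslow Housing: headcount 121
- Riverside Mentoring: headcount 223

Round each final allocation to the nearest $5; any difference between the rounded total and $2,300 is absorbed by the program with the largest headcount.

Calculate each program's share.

Pioneer Transit: $640 | Redwood Wellness: $470 | Winslow Housing: $415 | Riverside Mentoring: $775

Combined headcount = 667.
Raw shares: Pioneer Transit 186/667 × $2,300 = 641.38; Redwood Wellness 137/667 × $2,300 = 472.41; Winslow Housing 121/667 × $2,300 = 417.24; Riverside Mentoring 223/667 × $2,300 = 768.97.
At nearest $5: Pioneer Transit $640; Redwood Wellness $470; Winslow Housing $415; Riverside Mentoring $770. Sum = $2,295.
Difference $2,300 − $2,295 = +$5 applied to largest headcount (Riverside Mentoring): Riverside Mentoring becomes $775.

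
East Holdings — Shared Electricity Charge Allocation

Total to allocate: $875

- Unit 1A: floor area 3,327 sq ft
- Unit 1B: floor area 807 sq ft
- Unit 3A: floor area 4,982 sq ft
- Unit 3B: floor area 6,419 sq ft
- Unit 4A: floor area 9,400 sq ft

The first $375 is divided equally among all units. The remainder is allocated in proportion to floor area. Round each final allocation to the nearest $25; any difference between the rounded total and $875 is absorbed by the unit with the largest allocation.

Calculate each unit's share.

Unit 1A: $150; Unit 1B: $100; Unit 3A: $175; Unit 3B: $200; Unit 4A: $250

Equal tier: $375 ÷ 5 = $75 apiece.
Remainder $500 by floor area (total 24,935): Unit 1A 66.71 → $75; Unit 1B 16.18 → $25; Unit 3A 99.90 → $100; Unit 3B 128.71 → $125; Unit 4A 188.49 → $200.
Rounding difference −$25 on remainder applied to Unit 4A.
Totals: Unit 1A $75 + $75 = $150; Unit 1B $75 + $25 = $100; Unit 3A $75 + $100 = $175; Unit 3B $75 + $125 = $200; Unit 4A $75 + $175 = $250.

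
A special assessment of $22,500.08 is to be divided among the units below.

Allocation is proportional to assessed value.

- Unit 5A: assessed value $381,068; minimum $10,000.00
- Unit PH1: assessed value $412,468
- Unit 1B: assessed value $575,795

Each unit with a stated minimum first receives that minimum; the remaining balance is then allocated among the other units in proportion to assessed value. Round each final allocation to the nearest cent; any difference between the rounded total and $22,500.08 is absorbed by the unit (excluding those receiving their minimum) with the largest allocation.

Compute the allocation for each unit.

Minimums first: Unit 5A $10,000.00. Balance $12,500.08.
Balance split over remaining assessed value 988,263: Unit PH1 5,217.1163 → $5,217.12; Unit 1B 7,282.9637 → $7,282.96.

Unit 5A: $10,000.00 | Unit PH1: $5,217.12 | Unit 1B: $7,282.96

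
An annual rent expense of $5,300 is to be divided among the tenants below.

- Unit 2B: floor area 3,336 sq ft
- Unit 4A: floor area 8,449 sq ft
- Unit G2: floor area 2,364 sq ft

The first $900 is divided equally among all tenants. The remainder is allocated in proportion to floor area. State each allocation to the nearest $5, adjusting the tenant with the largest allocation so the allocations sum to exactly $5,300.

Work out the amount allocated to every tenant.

First tranche $900 split equally: $300 each.
Remainder $4,400 by floor area (total 14,149): Unit 2B 1,037.42 → $1,035; Unit 4A 2,627.44 → $2,625; Unit G2 735.15 → $735.
Rounding difference +$5 on remainder applied to Unit 4A.
Totals: Unit 2B $300 + $1,035 = $1,335; Unit 4A $300 + $2,630 = $2,930; Unit G2 $300 + $735 = $1,035.

Unit 2B: $1,335 | Unit 4A: $2,930 | Unit G2: $1,035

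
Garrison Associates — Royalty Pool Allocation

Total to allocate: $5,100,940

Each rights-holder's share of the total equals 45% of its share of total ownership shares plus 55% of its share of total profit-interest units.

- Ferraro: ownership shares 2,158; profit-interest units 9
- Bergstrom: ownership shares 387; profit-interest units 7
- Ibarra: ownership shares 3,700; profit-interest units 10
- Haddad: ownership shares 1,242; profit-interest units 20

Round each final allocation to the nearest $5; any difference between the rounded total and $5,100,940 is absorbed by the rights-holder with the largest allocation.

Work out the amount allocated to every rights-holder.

Ferraro: $1,210,520 · Bergstrom: $545,575 · Ibarra: $1,744,275 · Haddad: $1,600,570

Ownership shares total 7,487; profit-interest units total 46.
Composite weights (45% ownership shares + 55% profit-interest units): Ferraro 0.2373; Bergstrom 0.1070; Ibarra 0.3420; Haddad 0.3138.
Pro-rata amounts: Ferraro 1,210,522.01; Bergstrom 545,575.99; Ibarra 1,744,269.93; Haddad 1,600,572.07.
After rounding ($5): Ferraro $1,210,520; Bergstrom $545,575; Ibarra $1,744,270; Haddad $1,600,570. Sum = $5,100,935.
Difference $5,100,940 − $5,100,935 = +$5 applied to largest allocation (Ibarra): Ibarra becomes $1,744,275.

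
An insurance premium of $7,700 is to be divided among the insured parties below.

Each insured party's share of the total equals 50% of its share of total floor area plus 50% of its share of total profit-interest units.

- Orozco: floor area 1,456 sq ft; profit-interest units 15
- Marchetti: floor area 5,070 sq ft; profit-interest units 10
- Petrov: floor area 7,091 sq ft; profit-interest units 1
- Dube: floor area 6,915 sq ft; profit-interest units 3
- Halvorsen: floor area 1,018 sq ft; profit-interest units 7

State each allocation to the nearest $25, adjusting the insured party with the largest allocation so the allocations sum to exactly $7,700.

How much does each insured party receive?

Floor area total 21,550; profit-interest units total 36.
Combined weights (50% floor area + 50% profit-interest units): Orozco 0.2421; Marchetti 0.2565; Petrov 0.1784; Dube 0.2021; Halvorsen 0.1208.
Proportional shares: Orozco 1,864.29; Marchetti 1,975.22; Petrov 1,373.78; Dube 1,556.23; Halvorsen 930.48.
At nearest $25: Orozco $1,875; Marchetti $1,975; Petrov $1,375; Dube $1,550; Halvorsen $925. Sum = $7,700.
Rounded total matches; no reconciliation needed.

Orozco: $1,875 · Marchetti: $1,975 · Petrov: $1,375 · Dube: $1,550 · Halvorsen: $925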